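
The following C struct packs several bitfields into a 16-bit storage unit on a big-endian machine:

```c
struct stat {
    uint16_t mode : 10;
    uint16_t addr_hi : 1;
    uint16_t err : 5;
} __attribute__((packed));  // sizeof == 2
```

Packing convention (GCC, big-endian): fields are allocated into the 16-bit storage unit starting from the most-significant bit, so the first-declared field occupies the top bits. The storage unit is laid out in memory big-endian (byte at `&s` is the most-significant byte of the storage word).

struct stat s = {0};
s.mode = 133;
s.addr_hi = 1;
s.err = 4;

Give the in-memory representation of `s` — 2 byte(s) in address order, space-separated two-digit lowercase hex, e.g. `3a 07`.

mode (10b) val=133 bits=0x85 at bit 6: 0x2140
addr_hi (1b) val=1 bits=0x1 at bit 5: 0x2160
err (5b) val=4 bits=0x4 at bit 0: 0x2164
word = 0x2164 → big-endian bytes:
  [0]=0x21  [1]=0x64

21 64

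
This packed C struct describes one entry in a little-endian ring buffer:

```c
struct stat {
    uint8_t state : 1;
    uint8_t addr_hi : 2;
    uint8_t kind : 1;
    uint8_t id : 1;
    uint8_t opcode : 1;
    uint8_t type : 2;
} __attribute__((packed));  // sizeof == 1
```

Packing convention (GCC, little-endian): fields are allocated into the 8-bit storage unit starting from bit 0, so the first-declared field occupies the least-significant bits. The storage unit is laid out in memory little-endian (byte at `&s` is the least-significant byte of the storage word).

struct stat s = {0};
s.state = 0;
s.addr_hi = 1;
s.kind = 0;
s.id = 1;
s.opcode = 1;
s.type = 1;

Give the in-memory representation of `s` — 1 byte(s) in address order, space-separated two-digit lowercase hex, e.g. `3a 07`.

72

state (1b) val=0 bits=0x0 at bit 0: 0x00
addr_hi (2b) val=1 bits=0x1 at bit 1: 0x02
kind (1b) val=0 bits=0x0 at bit 3: 0x02
id (1b) val=1 bits=0x1 at bit 4: 0x12
opcode (1b) val=1 bits=0x1 at bit 5: 0x32
type (2b) val=1 bits=0x1 at bit 6: 0x72
word = 0x72 → little-endian bytes:
  [0]=0x72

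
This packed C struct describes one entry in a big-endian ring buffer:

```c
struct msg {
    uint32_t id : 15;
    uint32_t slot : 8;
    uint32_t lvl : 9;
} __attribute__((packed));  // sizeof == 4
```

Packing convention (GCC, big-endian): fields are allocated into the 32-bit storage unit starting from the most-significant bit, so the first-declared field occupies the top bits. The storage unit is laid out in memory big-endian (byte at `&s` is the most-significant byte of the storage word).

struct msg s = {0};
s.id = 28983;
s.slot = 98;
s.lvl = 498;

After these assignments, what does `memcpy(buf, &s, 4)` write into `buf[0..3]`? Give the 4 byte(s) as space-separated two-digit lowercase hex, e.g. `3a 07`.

id (15b) val=28983 bits=0x7137 at bit 17: 0xe26e0000
slot (8b) val=98 bits=0x62 at bit 9: 0xe26ec400
lvl (9b) val=498 bits=0x1f2 at bit 0: 0xe26ec5f2
word = 0xe26ec5f2 → big-endian bytes:
  [0]=0xe2  [1]=0x6e  [2]=0xc5  [3]=0xf2

e2 6e c5 f2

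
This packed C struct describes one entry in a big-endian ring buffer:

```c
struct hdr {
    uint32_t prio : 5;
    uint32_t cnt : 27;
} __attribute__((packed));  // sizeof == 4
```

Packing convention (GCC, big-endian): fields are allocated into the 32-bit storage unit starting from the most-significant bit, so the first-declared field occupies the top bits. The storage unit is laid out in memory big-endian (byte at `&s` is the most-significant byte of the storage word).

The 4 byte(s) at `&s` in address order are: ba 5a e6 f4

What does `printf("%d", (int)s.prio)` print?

[0]=0xba [1]=0x5a [2]=0xe6 [3]=0xf4 (big-endian) → word 0xba5ae6f4
prio:5 @ bit 27 → (0xba5ae6f4>>27)&0x1f = 0x17  ←
cnt:27 @ bit 0 → (0xba5ae6f4>>0)&0x7ffffff = 0x25ae6f4

23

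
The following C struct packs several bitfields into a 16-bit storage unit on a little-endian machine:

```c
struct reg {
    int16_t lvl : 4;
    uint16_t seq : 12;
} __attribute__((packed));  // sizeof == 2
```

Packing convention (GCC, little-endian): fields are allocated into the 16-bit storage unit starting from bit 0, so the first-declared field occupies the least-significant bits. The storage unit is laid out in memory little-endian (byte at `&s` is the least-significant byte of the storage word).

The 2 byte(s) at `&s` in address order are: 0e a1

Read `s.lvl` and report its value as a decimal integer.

-2

[0]=0x0e [1]=0xa1 (little-endian) → word 0xa10e
lvl [0+:4] = (word>>0) & 0xf = 14  ←
seq [4+:12] = (word>>4) & 0xfff = 2576
lvl signed 4b, MSB=1: 14 - 16 = -2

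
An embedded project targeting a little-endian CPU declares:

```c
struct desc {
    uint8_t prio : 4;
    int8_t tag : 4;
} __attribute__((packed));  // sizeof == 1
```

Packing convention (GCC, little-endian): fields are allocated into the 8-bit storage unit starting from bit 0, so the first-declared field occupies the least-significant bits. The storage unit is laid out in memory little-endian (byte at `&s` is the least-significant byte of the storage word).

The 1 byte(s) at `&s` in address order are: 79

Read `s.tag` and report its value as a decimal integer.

[0]=0x79 (little-endian) → word 0x79
prio [0+:4] = (word>>0) & 0xf = 9
tag [4+:4] = (word>>4) & 0xf = 7  ←
tag signed 4b, MSB=0: value = 7

7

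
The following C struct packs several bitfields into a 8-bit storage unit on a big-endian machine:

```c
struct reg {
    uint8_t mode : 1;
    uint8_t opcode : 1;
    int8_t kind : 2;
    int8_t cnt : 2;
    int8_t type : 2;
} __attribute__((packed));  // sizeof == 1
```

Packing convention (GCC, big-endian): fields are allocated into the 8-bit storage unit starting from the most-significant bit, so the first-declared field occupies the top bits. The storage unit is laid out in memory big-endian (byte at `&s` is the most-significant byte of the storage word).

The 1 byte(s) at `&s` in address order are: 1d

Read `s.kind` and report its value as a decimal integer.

1

[0]=0x1d (big-endian) → word 0x1d
mode:1 @ bit 7 → (0x1d>>7)&0x1 = 0x0
opcode:1 @ bit 6 → (0x1d>>6)&0x1 = 0x0
kind:2 @ bit 4 → (0x1d>>4)&0x3 = 0x1  ←
cnt:2 @ bit 2 → (0x1d>>2)&0x3 = 0x3
type:2 @ bit 0 → (0x1d>>0)&0x3 = 0x1
kind signed 2b, MSB=0: value = 1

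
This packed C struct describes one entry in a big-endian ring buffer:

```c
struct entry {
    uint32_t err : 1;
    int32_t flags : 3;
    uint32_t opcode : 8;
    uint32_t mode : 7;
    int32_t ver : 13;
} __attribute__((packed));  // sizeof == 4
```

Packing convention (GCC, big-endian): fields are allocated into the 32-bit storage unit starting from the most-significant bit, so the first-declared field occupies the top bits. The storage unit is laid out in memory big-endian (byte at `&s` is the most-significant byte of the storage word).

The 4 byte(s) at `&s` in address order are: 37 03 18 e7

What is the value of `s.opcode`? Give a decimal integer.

112

[0]=0x37 [1]=0x03 [2]=0x18 [3]=0xe7 (big-endian) → word 0x370318e7
err:1 @ bit 31 → (0x370318e7>>31)&0x1 = 0x0
flags:3 @ bit 28 → (0x370318e7>>28)&0x7 = 0x3
opcode:8 @ bit 20 → (0x370318e7>>20)&0xff = 0x70  ←
mode:7 @ bit 13 → (0x370318e7>>13)&0x7f = 0x18
ver:13 @ bit 0 → (0x370318e7>>0)&0x1fff = 0x18e7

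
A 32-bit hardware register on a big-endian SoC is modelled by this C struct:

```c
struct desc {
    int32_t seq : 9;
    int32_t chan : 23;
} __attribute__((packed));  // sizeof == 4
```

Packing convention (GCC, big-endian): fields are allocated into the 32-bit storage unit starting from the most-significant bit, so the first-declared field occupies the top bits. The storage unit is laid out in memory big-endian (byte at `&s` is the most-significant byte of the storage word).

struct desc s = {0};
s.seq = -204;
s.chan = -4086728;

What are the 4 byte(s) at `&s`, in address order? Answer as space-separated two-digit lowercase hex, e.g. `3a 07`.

seq:9 = -204 → 0x134 << 23 → word 0x9a000000
chan:23 = -4086728 → 0x41a438 << 0 → word 0x9a41a438
word = 0x9a41a438 → big-endian bytes:
  [0]=0x9a  [1]=0x41  [2]=0xa4  [3]=0x38

9a 41 a4 38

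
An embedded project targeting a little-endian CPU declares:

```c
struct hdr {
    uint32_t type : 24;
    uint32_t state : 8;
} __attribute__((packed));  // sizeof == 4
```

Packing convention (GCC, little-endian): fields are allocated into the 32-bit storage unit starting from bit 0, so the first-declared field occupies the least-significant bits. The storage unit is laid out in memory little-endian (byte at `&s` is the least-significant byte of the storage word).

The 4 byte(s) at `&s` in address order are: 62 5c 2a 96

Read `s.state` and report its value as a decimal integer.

150

[0]=0x62 [1]=0x5c [2]=0x2a [3]=0x96 (little-endian) → word 0x962a5c62
type:24 @ bit 0 → (0x962a5c62>>0)&0xffffff = 0x2a5c62
state:8 @ bit 24 → (0x962a5c62>>24)&0xff = 0x96  ←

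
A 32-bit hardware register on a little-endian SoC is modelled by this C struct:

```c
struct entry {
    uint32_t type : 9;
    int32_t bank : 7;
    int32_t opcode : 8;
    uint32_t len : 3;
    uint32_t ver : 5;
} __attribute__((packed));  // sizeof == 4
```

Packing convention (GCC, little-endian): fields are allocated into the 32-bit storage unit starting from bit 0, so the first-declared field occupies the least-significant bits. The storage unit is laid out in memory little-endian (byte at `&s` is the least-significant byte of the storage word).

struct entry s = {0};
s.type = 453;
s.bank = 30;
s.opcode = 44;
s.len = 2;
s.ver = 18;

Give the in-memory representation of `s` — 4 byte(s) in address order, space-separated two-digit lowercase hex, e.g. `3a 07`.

c5 3d 2c 92

type (9b) val=453 bits=0x1c5 at bit 0: 0x000001c5
bank (7b) val=30 bits=0x1e at bit 9: 0x00003dc5
opcode (8b) val=44 bits=0x2c at bit 16: 0x002c3dc5
len (3b) val=2 bits=0x2 at bit 24: 0x022c3dc5
ver (5b) val=18 bits=0x12 at bit 27: 0x922c3dc5
word = 0x922c3dc5 → little-endian bytes:
  [0]=0xc5  [1]=0x3d  [2]=0x2c  [3]=0x92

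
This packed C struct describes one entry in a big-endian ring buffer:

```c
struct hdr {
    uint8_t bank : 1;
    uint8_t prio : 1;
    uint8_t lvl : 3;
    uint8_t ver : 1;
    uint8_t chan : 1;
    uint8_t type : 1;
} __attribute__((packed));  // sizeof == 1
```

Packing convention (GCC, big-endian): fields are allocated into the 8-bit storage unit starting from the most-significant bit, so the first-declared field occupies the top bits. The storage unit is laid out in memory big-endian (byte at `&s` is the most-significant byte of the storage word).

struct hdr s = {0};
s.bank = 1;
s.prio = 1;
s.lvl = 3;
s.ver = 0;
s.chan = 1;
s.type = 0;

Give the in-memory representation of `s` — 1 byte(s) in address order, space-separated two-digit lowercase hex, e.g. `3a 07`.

bank:1 = 1 → 0x1 << 7 → word 0x80
prio:1 = 1 → 0x1 << 6 → word 0xc0
lvl:3 = 3 → 0x3 << 3 → word 0xd8
ver:1 = 0 → 0x0 << 2 → word 0xd8
chan:1 = 1 → 0x1 << 1 → word 0xda
type:1 = 0 → 0x0 << 0 → word 0xda
word = 0xda → big-endian bytes:
  [0]=0xda

da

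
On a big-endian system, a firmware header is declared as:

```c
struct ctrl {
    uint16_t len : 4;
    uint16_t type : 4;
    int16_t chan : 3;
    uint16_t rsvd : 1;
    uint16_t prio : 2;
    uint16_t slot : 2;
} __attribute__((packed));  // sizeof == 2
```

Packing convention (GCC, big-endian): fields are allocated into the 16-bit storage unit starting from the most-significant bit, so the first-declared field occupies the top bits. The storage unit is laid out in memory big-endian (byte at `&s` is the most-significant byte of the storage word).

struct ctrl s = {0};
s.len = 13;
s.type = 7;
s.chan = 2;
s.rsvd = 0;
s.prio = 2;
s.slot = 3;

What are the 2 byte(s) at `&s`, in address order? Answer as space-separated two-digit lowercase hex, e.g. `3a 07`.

d7 4b

len:4 = 13 → 0xd << 12 → word 0xd000
type:4 = 7 → 0x7 << 8 → word 0xd700
chan:3 = 2 → 0x2 << 5 → word 0xd740
rsvd:1 = 0 → 0x0 << 4 → word 0xd740
prio:2 = 2 → 0x2 << 2 → word 0xd748
slot:2 = 3 → 0x3 << 0 → word 0xd74b
word = 0xd74b → big-endian bytes:
  [0]=0xd7  [1]=0x4b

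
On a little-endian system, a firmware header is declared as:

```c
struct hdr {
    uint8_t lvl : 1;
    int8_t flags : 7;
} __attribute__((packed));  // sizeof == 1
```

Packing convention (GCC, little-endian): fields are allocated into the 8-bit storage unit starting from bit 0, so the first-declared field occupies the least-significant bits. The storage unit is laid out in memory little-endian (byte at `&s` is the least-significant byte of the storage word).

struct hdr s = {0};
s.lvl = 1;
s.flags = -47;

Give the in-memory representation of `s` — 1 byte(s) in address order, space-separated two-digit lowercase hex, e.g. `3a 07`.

a3

lvl (1b) val=1 bits=0x1 at bit 0: 0x01
flags (7b) val=-47 bits=0x51 at bit 1: 0xa3
word = 0xa3 → little-endian bytes:
  [0]=0xa3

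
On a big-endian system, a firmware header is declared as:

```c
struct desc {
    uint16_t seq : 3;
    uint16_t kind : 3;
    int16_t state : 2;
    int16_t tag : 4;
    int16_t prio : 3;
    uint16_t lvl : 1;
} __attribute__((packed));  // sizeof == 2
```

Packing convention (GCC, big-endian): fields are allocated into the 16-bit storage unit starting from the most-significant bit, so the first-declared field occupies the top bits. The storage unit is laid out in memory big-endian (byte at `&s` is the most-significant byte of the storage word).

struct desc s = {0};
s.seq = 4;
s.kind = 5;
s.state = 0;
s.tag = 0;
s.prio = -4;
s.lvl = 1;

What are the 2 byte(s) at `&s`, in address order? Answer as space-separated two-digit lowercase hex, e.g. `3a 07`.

[13+:3] seq=4 & 0x7 = 0x4; word=0x8000
[10+:3] kind=5 & 0x7 = 0x5; word=0x9400
[8+:2] state=0 & 0x3 = 0x0; word=0x9400
[4+:4] tag=0 & 0xf = 0x0; word=0x9400
[1+:3] prio=-4 & 0x7 = 0x4; word=0x9408
[0+:1] lvl=1 & 0x1 = 0x1; word=0x9409
word = 0x9409 → big-endian bytes:
  [0]=0x94  [1]=0x09

94 09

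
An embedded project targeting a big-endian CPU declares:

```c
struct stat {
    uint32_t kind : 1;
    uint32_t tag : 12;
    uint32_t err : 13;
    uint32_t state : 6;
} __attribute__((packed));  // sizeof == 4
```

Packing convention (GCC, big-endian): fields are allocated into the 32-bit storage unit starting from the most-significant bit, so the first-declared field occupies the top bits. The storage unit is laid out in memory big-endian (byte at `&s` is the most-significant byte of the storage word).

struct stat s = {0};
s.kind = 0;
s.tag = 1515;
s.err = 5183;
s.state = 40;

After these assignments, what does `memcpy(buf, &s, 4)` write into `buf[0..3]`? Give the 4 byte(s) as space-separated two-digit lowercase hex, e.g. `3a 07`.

2f 5d 0f e8

kind (1b) val=0 bits=0x0 at bit 31: 0x00000000
tag (12b) val=1515 bits=0x5eb at bit 19: 0x2f580000
err (13b) val=5183 bits=0x143f at bit 6: 0x2f5d0fc0
state (6b) val=40 bits=0x28 at bit 0: 0x2f5d0fe8
word = 0x2f5d0fe8 → big-endian bytes:
  [0]=0x2f  [1]=0x5d  [2]=0x0f  [3]=0xe8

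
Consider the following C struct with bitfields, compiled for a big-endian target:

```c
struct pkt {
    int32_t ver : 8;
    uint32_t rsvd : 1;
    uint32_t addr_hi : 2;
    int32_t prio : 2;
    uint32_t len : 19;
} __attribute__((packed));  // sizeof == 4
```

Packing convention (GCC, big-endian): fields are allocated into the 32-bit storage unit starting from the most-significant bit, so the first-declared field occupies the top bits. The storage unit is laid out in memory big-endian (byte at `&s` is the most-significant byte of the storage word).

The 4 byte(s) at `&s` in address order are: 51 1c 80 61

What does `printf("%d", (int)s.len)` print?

295009

[0]=0x51 [1]=0x1c [2]=0x80 [3]=0x61 (big-endian) → word 0x511c8061
ver [24+:8] = (word>>24) & 0xff = 81
rsvd [23+:1] = (word>>23) & 0x1 = 0
addr_hi [21+:2] = (word>>21) & 0x3 = 0
prio [19+:2] = (word>>19) & 0x3 = 3
len [0+:19] = (word>>0) & 0x7ffff = 295009  ←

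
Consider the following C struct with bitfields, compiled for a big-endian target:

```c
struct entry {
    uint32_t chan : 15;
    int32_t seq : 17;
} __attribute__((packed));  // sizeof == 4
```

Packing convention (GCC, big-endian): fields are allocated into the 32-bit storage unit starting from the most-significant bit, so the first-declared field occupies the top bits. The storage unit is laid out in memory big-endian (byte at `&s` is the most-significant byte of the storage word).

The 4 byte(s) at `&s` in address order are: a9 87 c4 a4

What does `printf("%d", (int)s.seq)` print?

-15196

[0]=0xa9 [1]=0x87 [2]=0xc4 [3]=0xa4 (big-endian) → word 0xa987c4a4
chan:15 @ bit 17 → (0xa987c4a4>>17)&0x7fff = 0x54c3
seq:17 @ bit 0 → (0xa987c4a4>>0)&0x1ffff = 0x1c4a4  ←
seq signed 17b, MSB=1: 115876 - 131072 = -15196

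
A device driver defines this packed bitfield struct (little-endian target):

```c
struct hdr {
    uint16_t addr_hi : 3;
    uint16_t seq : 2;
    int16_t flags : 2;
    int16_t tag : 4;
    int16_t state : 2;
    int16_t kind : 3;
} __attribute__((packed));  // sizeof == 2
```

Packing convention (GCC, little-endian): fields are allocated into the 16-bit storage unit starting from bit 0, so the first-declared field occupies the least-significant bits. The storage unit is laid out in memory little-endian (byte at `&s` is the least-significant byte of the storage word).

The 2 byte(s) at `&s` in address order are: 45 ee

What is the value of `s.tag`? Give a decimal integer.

-4

[0]=0x45 [1]=0xee (little-endian) → word 0xee45
addr_hi [0+:3] = (word>>0) & 0x7 = 5
seq [3+:2] = (word>>3) & 0x3 = 0
flags [5+:2] = (word>>5) & 0x3 = 2
tag [7+:4] = (word>>7) & 0xf = 12  ←
state [11+:2] = (word>>11) & 0x3 = 1
kind [13+:3] = (word>>13) & 0x7 = 7
tag signed 4b, MSB=1: 12 - 16 = -4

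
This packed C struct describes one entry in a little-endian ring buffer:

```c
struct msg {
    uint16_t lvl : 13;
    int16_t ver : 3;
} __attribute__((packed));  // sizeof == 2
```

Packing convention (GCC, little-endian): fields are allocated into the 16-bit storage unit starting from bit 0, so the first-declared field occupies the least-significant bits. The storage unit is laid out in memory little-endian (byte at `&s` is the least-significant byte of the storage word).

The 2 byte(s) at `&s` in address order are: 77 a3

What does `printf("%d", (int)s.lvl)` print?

[0]=0x77 [1]=0xa3 (little-endian) → word 0xa377
lvl [0+:13] = (word>>0) & 0x1fff = 887  ←
ver [13+:3] = (word>>13) & 0x7 = 5

887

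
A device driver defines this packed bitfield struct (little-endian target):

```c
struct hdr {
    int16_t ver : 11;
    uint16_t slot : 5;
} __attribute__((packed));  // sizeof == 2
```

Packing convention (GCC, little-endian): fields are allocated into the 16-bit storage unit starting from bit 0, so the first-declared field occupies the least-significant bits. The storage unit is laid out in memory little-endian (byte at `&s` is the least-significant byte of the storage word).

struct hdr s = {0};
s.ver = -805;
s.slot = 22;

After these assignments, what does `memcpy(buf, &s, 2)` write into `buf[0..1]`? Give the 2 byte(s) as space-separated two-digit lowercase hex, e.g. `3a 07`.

ver:11 = -805 → 0x4db << 0 → word 0x04db
slot:5 = 22 → 0x16 << 11 → word 0xb4db
word = 0xb4db → little-endian bytes:
  [0]=0xdb  [1]=0xb4

db b4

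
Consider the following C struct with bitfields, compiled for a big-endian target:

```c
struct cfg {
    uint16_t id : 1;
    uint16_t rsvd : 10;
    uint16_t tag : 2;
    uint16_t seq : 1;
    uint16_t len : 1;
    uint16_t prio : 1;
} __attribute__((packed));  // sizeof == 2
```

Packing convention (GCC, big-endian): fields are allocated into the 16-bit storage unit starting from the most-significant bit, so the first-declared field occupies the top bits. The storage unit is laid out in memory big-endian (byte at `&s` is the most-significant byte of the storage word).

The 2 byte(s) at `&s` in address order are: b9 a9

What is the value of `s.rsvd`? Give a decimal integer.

[0]=0xb9 [1]=0xa9 (big-endian) → word 0xb9a9
id:1 @ bit 15 → (0xb9a9>>15)&0x1 = 0x1
rsvd:10 @ bit 5 → (0xb9a9>>5)&0x3ff = 0x1cd  ←
tag:2 @ bit 3 → (0xb9a9>>3)&0x3 = 0x1
seq:1 @ bit 2 → (0xb9a9>>2)&0x1 = 0x0
len:1 @ bit 1 → (0xb9a9>>1)&0x1 = 0x0
prio:1 @ bit 0 → (0xb9a9>>0)&0x1 = 0x1

461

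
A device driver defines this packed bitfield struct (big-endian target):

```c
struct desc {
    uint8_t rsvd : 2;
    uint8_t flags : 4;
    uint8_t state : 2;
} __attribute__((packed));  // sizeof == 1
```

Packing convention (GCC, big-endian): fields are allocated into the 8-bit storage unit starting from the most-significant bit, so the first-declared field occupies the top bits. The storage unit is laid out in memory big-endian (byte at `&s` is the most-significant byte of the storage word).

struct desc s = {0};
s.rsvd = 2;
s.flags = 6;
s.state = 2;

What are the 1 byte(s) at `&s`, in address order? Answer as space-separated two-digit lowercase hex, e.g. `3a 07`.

rsvd:2 = 2 → 0x2 << 6 → word 0x80
flags:4 = 6 → 0x6 << 2 → word 0x98
state:2 = 2 → 0x2 << 0 → word 0x9a
word = 0x9a → big-endian bytes:
  [0]=0x9a

9a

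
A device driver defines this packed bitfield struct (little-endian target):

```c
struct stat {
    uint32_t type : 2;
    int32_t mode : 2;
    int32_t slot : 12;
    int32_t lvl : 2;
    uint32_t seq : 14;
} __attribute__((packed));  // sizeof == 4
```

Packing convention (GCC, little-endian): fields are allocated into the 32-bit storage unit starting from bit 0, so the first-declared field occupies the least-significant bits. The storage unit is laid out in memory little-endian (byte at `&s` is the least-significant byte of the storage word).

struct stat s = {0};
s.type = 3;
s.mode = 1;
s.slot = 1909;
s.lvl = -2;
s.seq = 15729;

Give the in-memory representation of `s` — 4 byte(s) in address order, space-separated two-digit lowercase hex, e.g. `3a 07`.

57 77 c6 f5

[0+:2] type=3 & 0x3 = 0x3; word=0x00000003
[2+:2] mode=1 & 0x3 = 0x1; word=0x00000007
[4+:12] slot=1909 & 0xfff = 0x775; word=0x00007757
[16+:2] lvl=-2 & 0x3 = 0x2; word=0x00027757
[18+:14] seq=15729 & 0x3fff = 0x3d71; word=0xf5c67757
word = 0xf5c67757 → little-endian bytes:
  [0]=0x57  [1]=0x77  [2]=0xc6  [3]=0xf5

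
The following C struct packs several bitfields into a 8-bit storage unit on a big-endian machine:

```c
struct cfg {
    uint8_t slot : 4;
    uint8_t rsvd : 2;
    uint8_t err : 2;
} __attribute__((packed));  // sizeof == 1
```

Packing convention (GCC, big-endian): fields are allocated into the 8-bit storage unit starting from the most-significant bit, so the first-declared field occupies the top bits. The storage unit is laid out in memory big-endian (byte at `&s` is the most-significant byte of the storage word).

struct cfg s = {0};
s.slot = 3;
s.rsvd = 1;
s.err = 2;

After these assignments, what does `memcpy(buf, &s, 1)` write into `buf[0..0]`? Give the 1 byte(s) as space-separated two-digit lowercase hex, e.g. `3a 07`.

36

slot:4 = 3 → 0x3 << 4 → word 0x30
rsvd:2 = 1 → 0x1 << 2 → word 0x34
err:2 = 2 → 0x2 << 0 → word 0x36
word = 0x36 → big-endian bytes:
  [0]=0x36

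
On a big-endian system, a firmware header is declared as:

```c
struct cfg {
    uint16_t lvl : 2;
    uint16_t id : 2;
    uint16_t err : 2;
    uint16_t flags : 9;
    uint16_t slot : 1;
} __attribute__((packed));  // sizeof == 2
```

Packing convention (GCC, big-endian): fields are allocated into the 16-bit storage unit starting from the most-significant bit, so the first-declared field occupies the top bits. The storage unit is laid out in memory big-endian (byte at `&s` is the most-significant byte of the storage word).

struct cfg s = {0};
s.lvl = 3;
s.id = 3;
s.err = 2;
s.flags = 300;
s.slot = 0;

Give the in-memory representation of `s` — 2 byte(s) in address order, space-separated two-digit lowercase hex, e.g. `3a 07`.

fa 58

lvl:2 = 3 → 0x3 << 14 → word 0xc000
id:2 = 3 → 0x3 << 12 → word 0xf000
err:2 = 2 → 0x2 << 10 → word 0xf800
flags:9 = 300 → 0x12c << 1 → word 0xfa58
slot:1 = 0 → 0x0 << 0 → word 0xfa58
word = 0xfa58 → big-endian bytes:
  [0]=0xfa  [1]=0x58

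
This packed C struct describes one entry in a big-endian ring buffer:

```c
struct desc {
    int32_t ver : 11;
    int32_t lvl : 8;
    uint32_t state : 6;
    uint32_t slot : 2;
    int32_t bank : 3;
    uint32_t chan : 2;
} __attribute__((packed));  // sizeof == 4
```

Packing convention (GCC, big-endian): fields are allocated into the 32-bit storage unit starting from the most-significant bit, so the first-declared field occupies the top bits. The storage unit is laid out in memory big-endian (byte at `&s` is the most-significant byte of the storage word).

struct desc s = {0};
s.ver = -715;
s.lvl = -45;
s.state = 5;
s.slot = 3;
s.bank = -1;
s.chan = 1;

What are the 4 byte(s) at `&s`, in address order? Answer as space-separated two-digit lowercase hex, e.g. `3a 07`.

ver (11b) val=-715 bits=0x535 at bit 21: 0xa6a00000
lvl (8b) val=-45 bits=0xd3 at bit 13: 0xa6ba6000
state (6b) val=5 bits=0x5 at bit 7: 0xa6ba6280
slot (2b) val=3 bits=0x3 at bit 5: 0xa6ba62e0
bank (3b) val=-1 bits=0x7 at bit 2: 0xa6ba62fc
chan (2b) val=1 bits=0x1 at bit 0: 0xa6ba62fd
word = 0xa6ba62fd → big-endian bytes:
  [0]=0xa6  [1]=0xba  [2]=0x62  [3]=0xfd

a6 ba 62 fd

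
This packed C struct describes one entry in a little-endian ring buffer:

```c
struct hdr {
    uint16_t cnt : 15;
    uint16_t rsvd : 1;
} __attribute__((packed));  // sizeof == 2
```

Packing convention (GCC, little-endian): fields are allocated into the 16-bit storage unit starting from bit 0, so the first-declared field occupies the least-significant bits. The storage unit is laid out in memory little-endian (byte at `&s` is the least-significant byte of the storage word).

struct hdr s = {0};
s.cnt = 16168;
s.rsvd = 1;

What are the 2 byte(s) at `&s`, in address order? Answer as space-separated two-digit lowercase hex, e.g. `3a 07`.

[0+:15] cnt=16168 & 0x7fff = 0x3f28; word=0x3f28
[15+:1] rsvd=1 & 0x1 = 0x1; word=0xbf28
word = 0xbf28 → little-endian bytes:
  [0]=0x28  [1]=0xbf

28 bf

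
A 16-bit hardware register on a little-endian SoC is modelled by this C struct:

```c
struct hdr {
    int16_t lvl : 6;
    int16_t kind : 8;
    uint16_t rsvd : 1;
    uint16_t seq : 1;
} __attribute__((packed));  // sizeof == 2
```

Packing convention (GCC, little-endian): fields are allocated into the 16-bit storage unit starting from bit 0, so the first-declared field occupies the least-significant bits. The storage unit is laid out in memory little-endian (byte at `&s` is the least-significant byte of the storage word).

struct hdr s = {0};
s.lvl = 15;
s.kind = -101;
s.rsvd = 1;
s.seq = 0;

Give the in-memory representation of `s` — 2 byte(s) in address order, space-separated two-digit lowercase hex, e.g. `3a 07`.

cf 66

lvl (6b) val=15 bits=0xf at bit 0: 0x000f
kind (8b) val=-101 bits=0x9b at bit 6: 0x26cf
rsvd (1b) val=1 bits=0x1 at bit 14: 0x66cf
seq (1b) val=0 bits=0x0 at bit 15: 0x66cf
word = 0x66cf → little-endian bytes:
  [0]=0xcf  [1]=0x66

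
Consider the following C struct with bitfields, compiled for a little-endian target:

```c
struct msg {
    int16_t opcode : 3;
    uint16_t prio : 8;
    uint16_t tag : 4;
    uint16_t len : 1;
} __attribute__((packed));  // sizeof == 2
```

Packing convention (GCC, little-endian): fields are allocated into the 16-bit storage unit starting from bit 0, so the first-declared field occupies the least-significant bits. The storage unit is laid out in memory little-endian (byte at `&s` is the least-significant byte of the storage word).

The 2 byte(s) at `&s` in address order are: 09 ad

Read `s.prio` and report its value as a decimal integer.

161

[0]=0x09 [1]=0xad (little-endian) → word 0xad09
opcode [0+:3] = (word>>0) & 0x7 = 1
prio [3+:8] = (word>>3) & 0xff = 161  ←
tag [11+:4] = (word>>11) & 0xf = 5
len [15+:1] = (word>>15) & 0x1 = 1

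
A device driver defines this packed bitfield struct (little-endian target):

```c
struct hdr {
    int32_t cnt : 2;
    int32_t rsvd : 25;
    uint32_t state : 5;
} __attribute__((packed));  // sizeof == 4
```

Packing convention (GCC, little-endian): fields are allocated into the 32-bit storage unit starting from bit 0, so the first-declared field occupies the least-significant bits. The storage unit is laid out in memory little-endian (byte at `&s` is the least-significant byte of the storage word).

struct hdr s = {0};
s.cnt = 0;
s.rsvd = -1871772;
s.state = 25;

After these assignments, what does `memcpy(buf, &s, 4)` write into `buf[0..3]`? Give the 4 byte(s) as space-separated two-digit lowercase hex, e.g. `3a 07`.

cnt:2 = 0 → 0x0 << 0 → word 0x00000000
rsvd:25 = -1871772 → 0x1e37064 << 2 → word 0x078dc190
state:5 = 25 → 0x19 << 27 → word 0xcf8dc190
word = 0xcf8dc190 → little-endian bytes:
  [0]=0x90  [1]=0xc1  [2]=0x8d  [3]=0xcf

90 c1 8d cf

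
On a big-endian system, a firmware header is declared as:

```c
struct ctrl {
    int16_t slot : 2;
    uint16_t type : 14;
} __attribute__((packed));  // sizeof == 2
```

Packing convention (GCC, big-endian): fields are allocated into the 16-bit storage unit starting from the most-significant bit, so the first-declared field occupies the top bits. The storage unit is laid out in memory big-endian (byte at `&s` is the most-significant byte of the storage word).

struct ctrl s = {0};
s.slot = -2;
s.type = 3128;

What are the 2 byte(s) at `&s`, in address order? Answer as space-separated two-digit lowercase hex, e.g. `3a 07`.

8c 38

slot:2 = -2 → 0x2 << 14 → word 0x8000
type:14 = 3128 → 0xc38 << 0 → word 0x8c38
word = 0x8c38 → big-endian bytes:
  [0]=0x8c  [1]=0x38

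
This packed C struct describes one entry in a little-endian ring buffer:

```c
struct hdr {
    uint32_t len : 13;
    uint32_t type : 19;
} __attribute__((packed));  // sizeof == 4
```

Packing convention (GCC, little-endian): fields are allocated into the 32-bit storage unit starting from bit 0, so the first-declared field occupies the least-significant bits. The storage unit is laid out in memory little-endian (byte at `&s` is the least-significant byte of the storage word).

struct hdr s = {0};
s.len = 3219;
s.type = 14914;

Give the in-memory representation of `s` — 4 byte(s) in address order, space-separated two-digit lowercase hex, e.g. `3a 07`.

len (13b) val=3219 bits=0xc93 at bit 0: 0x00000c93
type (19b) val=14914 bits=0x3a42 at bit 13: 0x07484c93
word = 0x07484c93 → little-endian bytes:
  [0]=0x93  [1]=0x4c  [2]=0x48  [3]=0x07

93 4c 48 07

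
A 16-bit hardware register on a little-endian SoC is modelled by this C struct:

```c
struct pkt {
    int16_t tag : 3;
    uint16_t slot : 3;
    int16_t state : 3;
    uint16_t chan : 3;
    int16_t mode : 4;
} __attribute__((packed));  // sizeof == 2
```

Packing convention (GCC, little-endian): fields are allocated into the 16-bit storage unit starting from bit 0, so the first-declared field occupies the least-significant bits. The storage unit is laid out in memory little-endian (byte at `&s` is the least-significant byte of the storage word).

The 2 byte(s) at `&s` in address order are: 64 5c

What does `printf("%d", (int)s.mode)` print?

5

[0]=0x64 [1]=0x5c (little-endian) → word 0x5c64
tag:3 @ bit 0 → (0x5c64>>0)&0x7 = 0x4
slot:3 @ bit 3 → (0x5c64>>3)&0x7 = 0x4
state:3 @ bit 6 → (0x5c64>>6)&0x7 = 0x1
chan:3 @ bit 9 → (0x5c64>>9)&0x7 = 0x6
mode:4 @ bit 12 → (0x5c64>>12)&0xf = 0x5  ←
mode signed 4b, MSB=0: value = 5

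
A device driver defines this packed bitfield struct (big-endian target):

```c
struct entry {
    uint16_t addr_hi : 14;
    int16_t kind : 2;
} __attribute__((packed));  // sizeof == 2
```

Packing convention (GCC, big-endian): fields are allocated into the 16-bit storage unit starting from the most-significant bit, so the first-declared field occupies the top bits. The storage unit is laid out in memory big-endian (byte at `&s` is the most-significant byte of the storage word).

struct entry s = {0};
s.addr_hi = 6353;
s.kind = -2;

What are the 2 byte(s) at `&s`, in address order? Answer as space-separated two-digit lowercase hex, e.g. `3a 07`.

63 46

[2+:14] addr_hi=6353 & 0x3fff = 0x18d1; word=0x6344
[0+:2] kind=-2 & 0x3 = 0x2; word=0x6346
word = 0x6346 → big-endian bytes:
  [0]=0x63  [1]=0x46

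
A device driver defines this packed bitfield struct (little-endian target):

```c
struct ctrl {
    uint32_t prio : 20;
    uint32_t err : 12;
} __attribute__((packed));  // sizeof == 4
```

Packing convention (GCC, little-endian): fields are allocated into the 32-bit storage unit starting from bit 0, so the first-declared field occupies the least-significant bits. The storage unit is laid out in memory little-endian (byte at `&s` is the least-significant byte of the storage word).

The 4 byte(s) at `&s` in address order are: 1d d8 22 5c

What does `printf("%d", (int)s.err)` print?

[0]=0x1d [1]=0xd8 [2]=0x22 [3]=0x5c (little-endian) → word 0x5c22d81d
prio:20 @ bit 0 → (0x5c22d81d>>0)&0xfffff = 0x2d81d
err:12 @ bit 20 → (0x5c22d81d>>20)&0xfff = 0x5c2  ←

1474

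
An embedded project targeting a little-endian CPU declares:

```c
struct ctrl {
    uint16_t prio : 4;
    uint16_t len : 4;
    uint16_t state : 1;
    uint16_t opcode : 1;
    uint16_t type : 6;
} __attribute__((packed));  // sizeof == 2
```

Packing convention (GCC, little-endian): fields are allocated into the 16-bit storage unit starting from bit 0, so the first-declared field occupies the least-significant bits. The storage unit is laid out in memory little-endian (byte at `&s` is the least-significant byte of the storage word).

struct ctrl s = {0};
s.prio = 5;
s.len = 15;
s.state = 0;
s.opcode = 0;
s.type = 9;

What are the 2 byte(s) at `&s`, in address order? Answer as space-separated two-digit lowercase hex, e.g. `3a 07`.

f5 24

[0+:4] prio=5 & 0xf = 0x5; word=0x0005
[4+:4] len=15 & 0xf = 0xf; word=0x00f5
[8+:1] state=0 & 0x1 = 0x0; word=0x00f5
[9+:1] opcode=0 & 0x1 = 0x0; word=0x00f5
[10+:6] type=9 & 0x3f = 0x9; word=0x24f5
word = 0x24f5 → little-endian bytes:
  [0]=0xf5  [1]=0x24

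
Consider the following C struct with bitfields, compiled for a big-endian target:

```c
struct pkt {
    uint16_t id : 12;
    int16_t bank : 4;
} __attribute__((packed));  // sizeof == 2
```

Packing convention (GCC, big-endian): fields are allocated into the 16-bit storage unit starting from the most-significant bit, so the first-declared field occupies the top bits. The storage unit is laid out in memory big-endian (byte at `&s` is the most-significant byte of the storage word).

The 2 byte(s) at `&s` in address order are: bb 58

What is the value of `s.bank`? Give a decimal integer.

-8

[0]=0xbb [1]=0x58 (big-endian) → word 0xbb58
id:12 @ bit 4 → (0xbb58>>4)&0xfff = 0xbb5
bank:4 @ bit 0 → (0xbb58>>0)&0xf = 0x8  ←
bank signed 4b, MSB=1: 8 - 16 = -8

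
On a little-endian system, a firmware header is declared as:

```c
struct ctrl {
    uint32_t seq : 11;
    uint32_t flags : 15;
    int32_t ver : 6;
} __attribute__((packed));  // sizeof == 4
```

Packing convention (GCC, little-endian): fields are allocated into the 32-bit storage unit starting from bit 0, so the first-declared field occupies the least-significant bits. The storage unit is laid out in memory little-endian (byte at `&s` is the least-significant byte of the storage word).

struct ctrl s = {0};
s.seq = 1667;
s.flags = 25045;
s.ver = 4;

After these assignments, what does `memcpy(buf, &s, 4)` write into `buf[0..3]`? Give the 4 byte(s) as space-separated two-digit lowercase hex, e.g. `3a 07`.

83 ae 0e 13

[0+:11] seq=1667 & 0x7ff = 0x683; word=0x00000683
[11+:15] flags=25045 & 0x7fff = 0x61d5; word=0x030eae83
[26+:6] ver=4 & 0x3f = 0x4; word=0x130eae83
word = 0x130eae83 → little-endian bytes:
  [0]=0x83  [1]=0xae  [2]=0x0e  [3]=0x13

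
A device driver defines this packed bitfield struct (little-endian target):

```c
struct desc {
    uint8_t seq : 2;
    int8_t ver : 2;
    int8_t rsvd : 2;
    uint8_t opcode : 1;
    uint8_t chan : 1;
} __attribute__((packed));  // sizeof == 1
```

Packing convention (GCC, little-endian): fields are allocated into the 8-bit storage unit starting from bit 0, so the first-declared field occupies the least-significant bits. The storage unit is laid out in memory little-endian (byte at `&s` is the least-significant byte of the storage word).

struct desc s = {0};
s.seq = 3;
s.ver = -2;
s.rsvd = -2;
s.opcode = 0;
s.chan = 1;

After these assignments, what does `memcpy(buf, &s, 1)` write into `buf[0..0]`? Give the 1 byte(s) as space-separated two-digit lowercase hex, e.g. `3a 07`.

ab

seq (2b) val=3 bits=0x3 at bit 0: 0x03
ver (2b) val=-2 bits=0x2 at bit 2: 0x0b
rsvd (2b) val=-2 bits=0x2 at bit 4: 0x2b
opcode (1b) val=0 bits=0x0 at bit 6: 0x2b
chan (1b) val=1 bits=0x1 at bit 7: 0xab
word = 0xab → little-endian bytes:
  [0]=0xab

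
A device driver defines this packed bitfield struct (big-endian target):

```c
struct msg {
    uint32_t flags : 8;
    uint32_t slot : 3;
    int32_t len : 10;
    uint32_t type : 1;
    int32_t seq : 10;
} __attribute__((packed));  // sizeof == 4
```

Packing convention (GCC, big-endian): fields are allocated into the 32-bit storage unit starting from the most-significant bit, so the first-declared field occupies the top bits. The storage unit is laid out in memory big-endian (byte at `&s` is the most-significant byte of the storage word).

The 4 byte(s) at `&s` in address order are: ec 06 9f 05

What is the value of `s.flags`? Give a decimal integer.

[0]=0xec [1]=0x06 [2]=0x9f [3]=0x05 (big-endian) → word 0xec069f05
flags [24+:8] = (word>>24) & 0xff = 236  ←
slot [21+:3] = (word>>21) & 0x7 = 0
len [11+:10] = (word>>11) & 0x3ff = 211
type [10+:1] = (word>>10) & 0x1 = 1
seq [0+:10] = (word>>0) & 0x3ff = 773

236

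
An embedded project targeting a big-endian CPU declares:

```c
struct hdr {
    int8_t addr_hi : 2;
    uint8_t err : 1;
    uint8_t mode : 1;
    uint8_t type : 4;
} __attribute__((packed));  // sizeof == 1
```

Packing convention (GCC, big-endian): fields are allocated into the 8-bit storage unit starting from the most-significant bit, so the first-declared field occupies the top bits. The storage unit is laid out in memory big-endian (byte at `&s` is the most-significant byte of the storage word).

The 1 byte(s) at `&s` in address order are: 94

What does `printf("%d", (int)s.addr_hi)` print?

-2

[0]=0x94 (big-endian) → word 0x94
addr_hi:2 @ bit 6 → (0x94>>6)&0x3 = 0x2  ←
err:1 @ bit 5 → (0x94>>5)&0x1 = 0x0
mode:1 @ bit 4 → (0x94>>4)&0x1 = 0x1
type:4 @ bit 0 → (0x94>>0)&0xf = 0x4
addr_hi signed 2b, MSB=1: 2 - 4 = -2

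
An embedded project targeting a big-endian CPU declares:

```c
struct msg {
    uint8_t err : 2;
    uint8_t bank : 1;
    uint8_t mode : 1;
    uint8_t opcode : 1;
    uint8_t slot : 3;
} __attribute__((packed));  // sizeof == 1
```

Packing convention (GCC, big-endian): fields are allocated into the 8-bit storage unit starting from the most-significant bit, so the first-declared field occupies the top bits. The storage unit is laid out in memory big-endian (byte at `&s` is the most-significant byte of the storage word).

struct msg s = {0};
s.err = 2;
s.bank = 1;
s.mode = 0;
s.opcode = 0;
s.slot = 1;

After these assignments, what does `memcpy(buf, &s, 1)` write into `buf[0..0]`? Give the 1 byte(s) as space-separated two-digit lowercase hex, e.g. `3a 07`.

[6+:2] err=2 & 0x3 = 0x2; word=0x80
[5+:1] bank=1 & 0x1 = 0x1; word=0xa0
[4+:1] mode=0 & 0x1 = 0x0; word=0xa0
[3+:1] opcode=0 & 0x1 = 0x0; word=0xa0
[0+:3] slot=1 & 0x7 = 0x1; word=0xa1
word = 0xa1 → big-endian bytes:
  [0]=0xa1

a1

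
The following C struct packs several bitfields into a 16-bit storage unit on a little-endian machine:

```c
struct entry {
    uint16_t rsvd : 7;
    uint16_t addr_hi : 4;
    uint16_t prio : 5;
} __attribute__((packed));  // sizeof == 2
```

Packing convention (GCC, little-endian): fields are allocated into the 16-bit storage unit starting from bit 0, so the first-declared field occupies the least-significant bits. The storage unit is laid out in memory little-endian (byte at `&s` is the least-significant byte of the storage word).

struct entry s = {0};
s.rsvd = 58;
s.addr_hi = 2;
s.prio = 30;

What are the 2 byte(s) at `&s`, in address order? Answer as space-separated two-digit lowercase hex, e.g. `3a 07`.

3a f1

[0+:7] rsvd=58 & 0x7f = 0x3a; word=0x003a
[7+:4] addr_hi=2 & 0xf = 0x2; word=0x013a
[11+:5] prio=30 & 0x1f = 0x1e; word=0xf13a
word = 0xf13a → little-endian bytes:
  [0]=0x3a  [1]=0xf1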